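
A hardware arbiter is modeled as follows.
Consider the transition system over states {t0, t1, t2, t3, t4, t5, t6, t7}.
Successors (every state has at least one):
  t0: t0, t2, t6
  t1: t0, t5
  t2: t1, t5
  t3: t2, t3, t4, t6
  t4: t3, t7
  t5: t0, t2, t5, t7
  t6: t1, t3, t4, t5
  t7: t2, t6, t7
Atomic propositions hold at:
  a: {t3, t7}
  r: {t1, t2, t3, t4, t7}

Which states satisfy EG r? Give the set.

EG r: greatest fixpoint, start Z0 = {t1, t2, t3, t4, t7}, keep only states in Sat with some successor in Z. Z1 = {t2, t3, t4, t7}; Z2 = {t3, t4, t7}; fixed.
Sat(EG r) = {t3, t4, t7}

{t3, t4, t7}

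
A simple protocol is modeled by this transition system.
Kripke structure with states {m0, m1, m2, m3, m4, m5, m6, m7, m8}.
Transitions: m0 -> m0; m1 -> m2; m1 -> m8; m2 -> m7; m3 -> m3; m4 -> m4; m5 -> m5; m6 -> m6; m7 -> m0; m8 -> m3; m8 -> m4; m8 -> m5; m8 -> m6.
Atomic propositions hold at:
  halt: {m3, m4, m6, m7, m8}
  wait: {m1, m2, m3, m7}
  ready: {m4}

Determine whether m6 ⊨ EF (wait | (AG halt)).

AG halt: greatest fixpoint, start Z0 = {m3, m4, m6, m7, m8}, keep only states in Sat with every successor in Z. Z1 = {m3, m4, m6}; fixed.
Sat(AG halt) = {m3, m4, m6}
Sat(wait | (AG halt)) = {m1, m2, m3, m4, m6, m7}
EF (wait | (AG halt)): least fixpoint, start Z0 = {m1, m2, m3, m4, m6, m7}, add states with some successor in Z. Z1 = {m1, m2, m3, m4, m6, m7, m8}; fixed.
Sat(EF (wait | (AG halt))) = {m1, m2, m3, m4, m6, m7, m8}
m6 ∈ Sat(EF (wait | (AG halt))) = {m1, m2, m3, m4, m6, m7, m8}, so the formula holds at m6.

Yes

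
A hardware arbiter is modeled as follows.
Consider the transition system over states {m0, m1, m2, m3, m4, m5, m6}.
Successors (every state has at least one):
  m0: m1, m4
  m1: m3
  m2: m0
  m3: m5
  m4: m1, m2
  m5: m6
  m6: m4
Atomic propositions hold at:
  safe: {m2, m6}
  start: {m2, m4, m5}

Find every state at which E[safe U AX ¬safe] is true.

{m0, m1, m2, m3, m6}

Sat(¬safe) = {m0, m1, m3, m4, m5}
Sat(AX ¬safe) = {s : every successor in {m0, m1, m3, m4, m5}} = {m0, m1, m2, m3, m6}
E[safe U AX ¬safe]: least fixpoint, start Z0 = Sat(AX ¬safe) = {m0, m1, m2, m3, m6}, add states in Sat(safe) with some successor in Z. Already a fixed point.
Sat(E[safe U AX ¬safe]) = {m0, m1, m2, m3, m6}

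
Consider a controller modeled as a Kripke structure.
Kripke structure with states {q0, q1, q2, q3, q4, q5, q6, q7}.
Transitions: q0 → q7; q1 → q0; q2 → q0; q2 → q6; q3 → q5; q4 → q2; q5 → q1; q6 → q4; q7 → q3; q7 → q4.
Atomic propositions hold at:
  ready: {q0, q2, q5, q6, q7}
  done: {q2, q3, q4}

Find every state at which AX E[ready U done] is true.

E[ready U done]: least fixpoint, start Z0 = Sat(done) = {q2, q3, q4}, add states in Sat(ready) with some successor in Z. Z1 = {q2, q3, q4, q6, q7}; Z2 = {q0, q2, q3, q4, q6, q7}; fixed.
Sat(E[ready U done]) = {q0, q2, q3, q4, q6, q7}
Sat(AX E[ready U done]) = {s : every successor in {q0, q2, q3, q4, q6, q7}} = {q0, q1, q2, q4, q6, q7}

{q0, q1, q2, q4, q6, q7}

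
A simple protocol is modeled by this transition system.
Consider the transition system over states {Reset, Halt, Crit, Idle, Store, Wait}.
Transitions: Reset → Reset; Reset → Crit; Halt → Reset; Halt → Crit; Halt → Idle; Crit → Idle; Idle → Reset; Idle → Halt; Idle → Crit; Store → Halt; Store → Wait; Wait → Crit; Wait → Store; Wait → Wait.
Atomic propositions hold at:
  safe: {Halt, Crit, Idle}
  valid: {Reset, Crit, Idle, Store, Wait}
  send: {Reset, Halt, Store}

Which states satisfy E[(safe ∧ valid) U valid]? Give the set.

Sat(safe ∧ valid) = {Crit, Idle}
E[(safe ∧ valid) U valid]: least fixpoint, start Z0 = Sat(valid) = {Reset, Crit, Idle, Store, Wait}, add states in Sat(safe ∧ valid) with some successor in Z. Already a fixed point.
Sat(E[(safe ∧ valid) U valid]) = {Reset, Crit, Idle, Store, Wait}

{Reset, Crit, Idle, Store, Wait}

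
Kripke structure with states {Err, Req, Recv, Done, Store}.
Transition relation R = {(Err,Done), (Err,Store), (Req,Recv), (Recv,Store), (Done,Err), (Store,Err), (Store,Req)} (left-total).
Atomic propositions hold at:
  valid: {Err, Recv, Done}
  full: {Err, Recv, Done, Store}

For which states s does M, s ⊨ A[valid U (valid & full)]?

{Err, Recv, Done}

Sat(valid & full) = {Err, Recv, Done}
A[valid U (valid & full)]: least fixpoint, start Z0 = Sat((valid & full)) = {Err, Recv, Done}, add states in Sat(valid) with every successor in Z. Already a fixed point.
Sat(A[valid U (valid & full)]) = {Err, Recv, Done}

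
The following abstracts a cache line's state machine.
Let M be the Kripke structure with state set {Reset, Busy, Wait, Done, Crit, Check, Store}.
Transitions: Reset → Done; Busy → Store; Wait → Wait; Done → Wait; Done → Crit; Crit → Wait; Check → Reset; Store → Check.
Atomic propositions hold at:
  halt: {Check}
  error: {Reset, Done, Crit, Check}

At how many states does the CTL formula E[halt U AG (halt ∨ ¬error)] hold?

Sat(¬error) = {Busy, Wait, Store}
Sat(halt ∨ ¬error) = {Busy, Wait, Check, Store}
AG (halt ∨ ¬error): greatest fixpoint, start Z0 = {Busy, Wait, Check, Store}, keep only states in Sat with every successor in Z. Z1 = {Busy, Wait, Store}; Z2 = {Busy, Wait}; Z3 = {Wait}; fixed.
Sat(AG (halt ∨ ¬error)) = {Wait}
E[halt U AG (halt ∨ ¬error)]: least fixpoint, start Z0 = Sat(AG (halt ∨ ¬error)) = {Wait}, add states in Sat(halt) with some successor in Z. Already a fixed point.
Sat(E[halt U AG (halt ∨ ¬error)]) = {Wait}
|Sat(E[halt U AG (halt ∨ ¬error)])| = |{Wait}| = 1.

1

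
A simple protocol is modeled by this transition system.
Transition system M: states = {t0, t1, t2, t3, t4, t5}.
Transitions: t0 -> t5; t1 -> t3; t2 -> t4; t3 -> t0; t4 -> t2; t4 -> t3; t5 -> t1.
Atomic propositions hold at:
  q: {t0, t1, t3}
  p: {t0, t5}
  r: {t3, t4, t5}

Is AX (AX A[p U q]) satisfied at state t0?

A[p U q]: least fixpoint, start Z0 = Sat(q) = {t0, t1, t3}, add states in Sat(p) with every successor in Z. Z1 = {t0, t1, t3, t5}; fixed.
Sat(A[p U q]) = {t0, t1, t3, t5}
Sat(AX A[p U q]) = {s : every successor in {t0, t1, t3, t5}} = {t0, t1, t3, t5}
Sat(AX (AX A[p U q])) = {s : every successor in {t0, t1, t3, t5}} = {t0, t1, t3, t5}
t0 ∈ Sat(AX (AX A[p U q])) = {t0, t1, t3, t5}, so the formula holds at t0.

Yes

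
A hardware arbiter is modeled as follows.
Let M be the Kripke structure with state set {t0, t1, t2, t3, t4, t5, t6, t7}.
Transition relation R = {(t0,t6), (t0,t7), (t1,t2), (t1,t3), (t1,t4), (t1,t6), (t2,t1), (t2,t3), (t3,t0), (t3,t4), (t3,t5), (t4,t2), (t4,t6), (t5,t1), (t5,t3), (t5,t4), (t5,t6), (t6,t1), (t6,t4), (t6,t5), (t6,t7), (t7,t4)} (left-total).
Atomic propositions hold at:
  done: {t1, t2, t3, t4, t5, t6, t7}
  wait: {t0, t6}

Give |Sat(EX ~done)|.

Sat(~done) = {t0}
Sat(EX ~done) = {s : some successor in {t0}} = {t3}
|Sat(EX ~done)| = |{t3}| = 1.

1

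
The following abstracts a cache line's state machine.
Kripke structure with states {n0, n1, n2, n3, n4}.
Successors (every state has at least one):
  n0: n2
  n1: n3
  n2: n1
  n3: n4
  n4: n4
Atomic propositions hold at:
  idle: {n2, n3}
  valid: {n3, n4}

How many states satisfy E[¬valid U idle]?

4

Sat(¬valid) = {n0, n1, n2}
E[¬valid U idle]: least fixpoint, start Z0 = Sat(idle) = {n2, n3}, add states in Sat(¬valid) with some successor in Z. Z1 = {n0, n1, n2, n3}; fixed.
Sat(E[¬valid U idle]) = {n0, n1, n2, n3}
|Sat(E[¬valid U idle])| = |{n0, n1, n2, n3}| = 4.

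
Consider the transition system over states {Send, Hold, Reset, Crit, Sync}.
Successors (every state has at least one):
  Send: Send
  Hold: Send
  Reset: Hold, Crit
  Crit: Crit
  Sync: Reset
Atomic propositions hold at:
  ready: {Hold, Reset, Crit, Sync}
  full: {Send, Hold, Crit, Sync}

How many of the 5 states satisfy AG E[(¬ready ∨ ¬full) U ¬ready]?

Sat(¬ready) = {Send}
Sat(¬full) = {Reset}
Sat(¬ready ∨ ¬full) = {Send, Reset}
E[(¬ready ∨ ¬full) U ¬ready]: least fixpoint, start Z0 = Sat(¬ready) = {Send}, add states in Sat(¬ready ∨ ¬full) with some successor in Z. Already a fixed point.
Sat(E[(¬ready ∨ ¬full) U ¬ready]) = {Send}
AG E[(¬ready ∨ ¬full) U ¬ready]: greatest fixpoint, start Z0 = {Send}, keep only states in Sat with every successor in Z. Already a fixed point.
Sat(AG E[(¬ready ∨ ¬full) U ¬ready]) = {Send}
|Sat(AG E[(¬ready ∨ ¬full) U ¬ready])| = |{Send}| = 1.

1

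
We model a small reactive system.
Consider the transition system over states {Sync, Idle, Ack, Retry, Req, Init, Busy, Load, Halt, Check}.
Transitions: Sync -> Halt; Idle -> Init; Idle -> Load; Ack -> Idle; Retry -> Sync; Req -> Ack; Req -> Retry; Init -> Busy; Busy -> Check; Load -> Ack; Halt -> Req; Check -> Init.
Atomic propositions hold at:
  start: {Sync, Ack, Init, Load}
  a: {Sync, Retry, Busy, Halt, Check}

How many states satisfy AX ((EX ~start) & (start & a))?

1

Sat(~start) = {Idle, Retry, Req, Busy, Halt, Check}
Sat(EX ~start) = {s : some successor in {Idle, Retry, Req, Busy, Halt, Check}} = {Sync, Ack, Req, Init, Busy, Halt}
Sat(start & a) = {Sync}
Sat((EX ~start) & (start & a)) = {Sync}
Sat(AX ((EX ~start) & (start & a))) = {s : every successor in {Sync}} = {Retry}
|Sat(AX ((EX ~start) & (start & a)))| = |{Retry}| = 1.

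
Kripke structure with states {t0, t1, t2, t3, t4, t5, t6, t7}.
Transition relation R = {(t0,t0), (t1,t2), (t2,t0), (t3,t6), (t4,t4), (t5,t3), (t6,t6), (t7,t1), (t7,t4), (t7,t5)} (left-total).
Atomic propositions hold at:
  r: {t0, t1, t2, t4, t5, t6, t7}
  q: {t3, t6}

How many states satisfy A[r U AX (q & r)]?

Sat(q & r) = {t6}
Sat(AX (q & r)) = {s : every successor in {t6}} = {t3, t6}
A[r U AX (q & r)]: least fixpoint, start Z0 = Sat(AX (q & r)) = {t3, t6}, add states in Sat(r) with every successor in Z. Z1 = {t3, t5, t6}; fixed.
Sat(A[r U AX (q & r)]) = {t3, t5, t6}
|Sat(A[r U AX (q & r)])| = |{t3, t5, t6}| = 3.

3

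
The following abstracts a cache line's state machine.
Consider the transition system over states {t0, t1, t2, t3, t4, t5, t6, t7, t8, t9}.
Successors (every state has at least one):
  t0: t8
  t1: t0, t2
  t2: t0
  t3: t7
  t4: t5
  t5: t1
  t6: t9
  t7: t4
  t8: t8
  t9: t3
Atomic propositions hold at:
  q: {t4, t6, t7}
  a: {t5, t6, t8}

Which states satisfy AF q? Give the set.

{t3, t4, t6, t7, t9}

AF q: least fixpoint, start Z0 = {t4, t6, t7}, add states with every successor in Z. Z1 = {t3, t4, t6, t7}; Z2 = {t3, t4, t6, t7, t9}; fixed.
Sat(AF q) = {t3, t4, t6, t7, t9}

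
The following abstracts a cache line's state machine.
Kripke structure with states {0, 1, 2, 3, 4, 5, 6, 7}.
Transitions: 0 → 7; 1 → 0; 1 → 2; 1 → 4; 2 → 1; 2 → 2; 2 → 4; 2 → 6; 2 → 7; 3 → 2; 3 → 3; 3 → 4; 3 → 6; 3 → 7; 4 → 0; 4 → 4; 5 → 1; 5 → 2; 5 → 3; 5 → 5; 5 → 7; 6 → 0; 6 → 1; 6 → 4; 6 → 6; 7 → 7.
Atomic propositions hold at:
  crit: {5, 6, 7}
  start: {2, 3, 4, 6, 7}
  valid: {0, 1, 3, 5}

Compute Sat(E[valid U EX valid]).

{1, 2, 3, 4, 5, 6}

Sat(EX valid) = {s : some successor in {0, 1, 3, 5}} = {1, 2, 3, 4, 5, 6}
E[valid U EX valid]: least fixpoint, start Z0 = Sat(EX valid) = {1, 2, 3, 4, 5, 6}, add states in Sat(valid) with some successor in Z. Already a fixed point.
Sat(E[valid U EX valid]) = {1, 2, 3, 4, 5, 6}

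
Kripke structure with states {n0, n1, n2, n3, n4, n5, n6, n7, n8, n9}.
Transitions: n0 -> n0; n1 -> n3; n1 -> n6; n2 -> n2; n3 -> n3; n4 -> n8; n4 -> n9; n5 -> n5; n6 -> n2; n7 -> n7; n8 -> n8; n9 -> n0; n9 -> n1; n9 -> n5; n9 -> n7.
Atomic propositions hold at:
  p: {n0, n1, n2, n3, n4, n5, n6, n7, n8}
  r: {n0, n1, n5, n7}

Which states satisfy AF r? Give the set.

{n0, n1, n5, n7, n9}

AF r: least fixpoint, start Z0 = {n0, n1, n5, n7}, add states with every successor in Z. Z1 = {n0, n1, n5, n7, n9}; fixed.
Sat(AF r) = {n0, n1, n5, n7, n9}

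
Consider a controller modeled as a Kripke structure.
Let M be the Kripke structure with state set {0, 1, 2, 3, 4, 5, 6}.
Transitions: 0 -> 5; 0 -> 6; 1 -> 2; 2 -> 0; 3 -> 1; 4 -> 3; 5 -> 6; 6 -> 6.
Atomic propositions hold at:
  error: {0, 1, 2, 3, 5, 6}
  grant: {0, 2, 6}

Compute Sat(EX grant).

Sat(EX grant) = {s : some successor in {0, 2, 6}} = {0, 1, 2, 5, 6}

{0, 1, 2, 5, 6}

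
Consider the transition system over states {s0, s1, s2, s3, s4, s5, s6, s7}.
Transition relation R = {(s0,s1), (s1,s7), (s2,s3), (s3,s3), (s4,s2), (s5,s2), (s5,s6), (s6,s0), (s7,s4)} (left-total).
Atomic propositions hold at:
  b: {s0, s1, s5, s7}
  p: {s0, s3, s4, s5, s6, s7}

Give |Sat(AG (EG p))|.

1

EG p: greatest fixpoint, start Z0 = {s0, s3, s4, s5, s6, s7}, keep only states in Sat with some successor in Z. Z1 = {s3, s5, s6, s7}; Z2 = {s3, s5}; Z3 = {s3}; fixed.
Sat(EG p) = {s3}
AG (EG p): greatest fixpoint, start Z0 = {s3}, keep only states in Sat with every successor in Z. Already a fixed point.
Sat(AG (EG p)) = {s3}
|Sat(AG (EG p))| = |{s3}| = 1.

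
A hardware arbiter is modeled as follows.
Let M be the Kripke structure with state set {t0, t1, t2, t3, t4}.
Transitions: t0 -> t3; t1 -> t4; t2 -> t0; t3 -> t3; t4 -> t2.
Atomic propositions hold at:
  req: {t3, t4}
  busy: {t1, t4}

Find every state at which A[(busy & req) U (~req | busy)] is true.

{t0, t1, t2, t4}

Sat(busy & req) = {t4}
Sat(~req) = {t0, t1, t2}
Sat(~req | busy) = {t0, t1, t2, t4}
A[(busy & req) U (~req | busy)]: least fixpoint, start Z0 = Sat((~req | busy)) = {t0, t1, t2, t4}, add states in Sat(busy & req) with every successor in Z. Already a fixed point.
Sat(A[(busy & req) U (~req | busy)]) = {t0, t1, t2, t4}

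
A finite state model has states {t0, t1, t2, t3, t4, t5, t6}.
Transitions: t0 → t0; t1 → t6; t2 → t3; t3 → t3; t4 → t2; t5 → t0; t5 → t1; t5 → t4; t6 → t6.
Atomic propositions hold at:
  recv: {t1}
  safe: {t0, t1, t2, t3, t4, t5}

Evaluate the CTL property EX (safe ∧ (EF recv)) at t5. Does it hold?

EF recv: least fixpoint, start Z0 = {t1}, add states with some successor in Z. Z1 = {t1, t5}; fixed.
Sat(EF recv) = {t1, t5}
Sat(safe ∧ (EF recv)) = {t1, t5}
Sat(EX (safe ∧ (EF recv))) = {s : some successor in {t1, t5}} = {t5}
t5 ∈ Sat(EX (safe ∧ (EF recv))) = {t5}, so the formula holds at t5.

Yes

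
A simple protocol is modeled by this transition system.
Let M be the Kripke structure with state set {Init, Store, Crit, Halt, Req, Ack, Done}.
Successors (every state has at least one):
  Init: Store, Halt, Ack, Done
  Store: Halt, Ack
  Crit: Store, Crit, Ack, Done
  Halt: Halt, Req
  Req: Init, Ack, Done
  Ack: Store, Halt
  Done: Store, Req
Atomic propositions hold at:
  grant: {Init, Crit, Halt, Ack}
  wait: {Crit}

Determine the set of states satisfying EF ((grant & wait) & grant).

Sat(grant & wait) = {Crit}
Sat((grant & wait) & grant) = {Crit}
EF ((grant & wait) & grant): least fixpoint, start Z0 = {Crit}, add states with some successor in Z. Already a fixed point.
Sat(EF ((grant & wait) & grant)) = {Crit}

{Crit}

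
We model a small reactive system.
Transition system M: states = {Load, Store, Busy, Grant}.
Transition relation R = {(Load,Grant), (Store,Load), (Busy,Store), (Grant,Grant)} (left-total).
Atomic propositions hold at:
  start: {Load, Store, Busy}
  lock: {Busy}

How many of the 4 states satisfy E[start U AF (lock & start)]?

Sat(lock & start) = {Busy}
AF (lock & start): least fixpoint, start Z0 = {Busy}, add states with every successor in Z. Already a fixed point.
Sat(AF (lock & start)) = {Busy}
E[start U AF (lock & start)]: least fixpoint, start Z0 = Sat(AF (lock & start)) = {Busy}, add states in Sat(start) with some successor in Z. Already a fixed point.
Sat(E[start U AF (lock & start)]) = {Busy}
|Sat(E[start U AF (lock & start)])| = |{Busy}| = 1.

1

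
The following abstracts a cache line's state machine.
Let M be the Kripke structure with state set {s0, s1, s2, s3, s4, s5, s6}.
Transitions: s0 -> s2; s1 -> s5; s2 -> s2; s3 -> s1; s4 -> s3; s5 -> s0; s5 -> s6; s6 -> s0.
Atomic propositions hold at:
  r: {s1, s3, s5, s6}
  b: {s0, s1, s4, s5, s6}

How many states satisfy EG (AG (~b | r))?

Sat(~b) = {s2, s3}
Sat(~b | r) = {s1, s2, s3, s5, s6}
AG (~b | r): greatest fixpoint, start Z0 = {s1, s2, s3, s5, s6}, keep only states in Sat with every successor in Z. Z1 = {s1, s2, s3}; Z2 = {s2, s3}; Z3 = {s2}; fixed.
Sat(AG (~b | r)) = {s2}
EG (AG (~b | r)): greatest fixpoint, start Z0 = {s2}, keep only states in Sat with some successor in Z. Already a fixed point.
Sat(EG (AG (~b | r))) = {s2}
|Sat(EG (AG (~b | r)))| = |{s2}| = 1.

1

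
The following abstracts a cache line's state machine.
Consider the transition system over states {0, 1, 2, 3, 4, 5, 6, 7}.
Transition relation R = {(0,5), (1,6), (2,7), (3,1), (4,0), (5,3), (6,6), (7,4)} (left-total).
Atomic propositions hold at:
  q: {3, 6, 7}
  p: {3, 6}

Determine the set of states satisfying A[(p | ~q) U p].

{0, 1, 3, 4, 5, 6}

Sat(~q) = {0, 1, 2, 4, 5}
Sat(p | ~q) = {0, 1, 2, 3, 4, 5, 6}
A[(p | ~q) U p]: least fixpoint, start Z0 = Sat(p) = {3, 6}, add states in Sat(p | ~q) with every successor in Z. Z1 = {1, 3, 5, 6}; Z2 = {0, 1, 3, 5, 6}; Z3 = {0, 1, 3, 4, 5, 6}; fixed.
Sat(A[(p | ~q) U p]) = {0, 1, 3, 4, 5, 6}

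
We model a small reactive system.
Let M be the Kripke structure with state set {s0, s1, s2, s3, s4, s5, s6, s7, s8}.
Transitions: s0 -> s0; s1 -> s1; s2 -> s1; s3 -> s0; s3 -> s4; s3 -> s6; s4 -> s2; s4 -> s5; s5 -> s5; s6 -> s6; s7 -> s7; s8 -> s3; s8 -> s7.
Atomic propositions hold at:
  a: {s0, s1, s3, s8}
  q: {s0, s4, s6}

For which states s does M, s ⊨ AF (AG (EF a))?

{s0, s1, s2}

EF a: least fixpoint, start Z0 = {s0, s1, s3, s8}, add states with some successor in Z. Z1 = {s0, s1, s2, s3, s8}; Z2 = {s0, s1, s2, s3, s4, s8}; fixed.
Sat(EF a) = {s0, s1, s2, s3, s4, s8}
AG (EF a): greatest fixpoint, start Z0 = {s0, s1, s2, s3, s4, s8}, keep only states in Sat with every successor in Z. Z1 = {s0, s1, s2}; fixed.
Sat(AG (EF a)) = {s0, s1, s2}
AF (AG (EF a)): least fixpoint, start Z0 = {s0, s1, s2}, add states with every successor in Z. Already a fixed point.
Sat(AF (AG (EF a))) = {s0, s1, s2}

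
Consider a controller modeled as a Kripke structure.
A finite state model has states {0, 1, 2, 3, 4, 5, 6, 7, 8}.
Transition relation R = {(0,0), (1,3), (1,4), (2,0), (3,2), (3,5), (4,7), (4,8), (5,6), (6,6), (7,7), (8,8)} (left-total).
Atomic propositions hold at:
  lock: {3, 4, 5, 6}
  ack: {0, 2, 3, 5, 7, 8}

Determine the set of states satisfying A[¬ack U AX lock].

{1, 5, 6}

Sat(¬ack) = {1, 4, 6}
Sat(AX lock) = {s : every successor in {3, 4, 5, 6}} = {1, 5, 6}
A[¬ack U AX lock]: least fixpoint, start Z0 = Sat(AX lock) = {1, 5, 6}, add states in Sat(¬ack) with every successor in Z. Already a fixed point.
Sat(A[¬ack U AX lock]) = {1, 5, 6}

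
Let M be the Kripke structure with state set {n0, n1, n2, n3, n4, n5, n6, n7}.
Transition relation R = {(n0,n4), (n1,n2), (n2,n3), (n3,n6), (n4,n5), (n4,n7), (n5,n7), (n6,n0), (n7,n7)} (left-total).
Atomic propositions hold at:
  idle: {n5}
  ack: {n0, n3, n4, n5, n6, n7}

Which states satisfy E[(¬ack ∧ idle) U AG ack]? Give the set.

{n0, n3, n4, n5, n6, n7}

Sat(¬ack) = {n1, n2}
Sat(¬ack ∧ idle) = ∅
AG ack: greatest fixpoint, start Z0 = {n0, n3, n4, n5, n6, n7}, keep only states in Sat with every successor in Z. Already a fixed point.
Sat(AG ack) = {n0, n3, n4, n5, n6, n7}
E[(¬ack ∧ idle) U AG ack]: least fixpoint, start Z0 = Sat(AG ack) = {n0, n3, n4, n5, n6, n7}, add states in Sat(¬ack ∧ idle) with some successor in Z. Already a fixed point.
Sat(E[(¬ack ∧ idle) U AG ack]) = {n0, n3, n4, n5, n6, n7}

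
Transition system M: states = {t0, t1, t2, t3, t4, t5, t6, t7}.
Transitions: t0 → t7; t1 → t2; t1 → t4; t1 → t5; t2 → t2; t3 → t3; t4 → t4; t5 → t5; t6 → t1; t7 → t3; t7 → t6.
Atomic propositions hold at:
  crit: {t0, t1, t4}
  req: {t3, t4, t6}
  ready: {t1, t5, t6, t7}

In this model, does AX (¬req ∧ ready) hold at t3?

Sat(¬req) = {t0, t1, t2, t5, t7}
Sat(¬req ∧ ready) = {t1, t5, t7}
Sat(AX (¬req ∧ ready)) = {s : every successor in {t1, t5, t7}} = {t0, t5, t6}
t3 ∉ Sat(AX (¬req ∧ ready)) = {t0, t5, t6}, so the formula does not hold at t3.

No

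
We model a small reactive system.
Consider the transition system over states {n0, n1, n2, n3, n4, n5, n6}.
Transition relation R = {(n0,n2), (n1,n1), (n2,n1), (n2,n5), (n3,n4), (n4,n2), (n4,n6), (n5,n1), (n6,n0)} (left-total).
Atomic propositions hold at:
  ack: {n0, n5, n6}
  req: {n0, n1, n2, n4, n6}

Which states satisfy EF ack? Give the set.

EF ack: least fixpoint, start Z0 = {n0, n5, n6}, add states with some successor in Z. Z1 = {n0, n2, n4, n5, n6}; Z2 = {n0, n2, n3, n4, n5, n6}; fixed.
Sat(EF ack) = {n0, n2, n3, n4, n5, n6}

{n0, n2, n3, n4, n5, n6}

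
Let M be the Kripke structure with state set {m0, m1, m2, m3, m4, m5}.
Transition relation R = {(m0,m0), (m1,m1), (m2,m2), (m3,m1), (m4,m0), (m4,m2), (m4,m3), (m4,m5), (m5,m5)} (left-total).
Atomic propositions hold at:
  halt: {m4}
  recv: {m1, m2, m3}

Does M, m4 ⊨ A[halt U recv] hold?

A[halt U recv]: least fixpoint, start Z0 = Sat(recv) = {m1, m2, m3}, add states in Sat(halt) with every successor in Z. Already a fixed point.
Sat(A[halt U recv]) = {m1, m2, m3}
m4 ∉ Sat(A[halt U recv]) = {m1, m2, m3}, so the formula does not hold at m4.

No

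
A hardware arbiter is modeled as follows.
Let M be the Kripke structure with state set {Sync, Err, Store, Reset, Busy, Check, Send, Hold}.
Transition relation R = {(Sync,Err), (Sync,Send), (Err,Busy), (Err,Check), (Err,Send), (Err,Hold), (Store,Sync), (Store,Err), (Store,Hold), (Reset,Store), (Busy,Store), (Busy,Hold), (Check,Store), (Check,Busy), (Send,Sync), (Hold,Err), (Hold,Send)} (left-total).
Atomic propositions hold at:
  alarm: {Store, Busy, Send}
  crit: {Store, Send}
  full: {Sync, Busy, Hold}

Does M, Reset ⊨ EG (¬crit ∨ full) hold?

Sat(¬crit) = {Sync, Err, Reset, Busy, Check, Hold}
Sat(¬crit ∨ full) = {Sync, Err, Reset, Busy, Check, Hold}
EG (¬crit ∨ full): greatest fixpoint, start Z0 = {Sync, Err, Reset, Busy, Check, Hold}, keep only states in Sat with some successor in Z. Z1 = {Sync, Err, Busy, Check, Hold}; fixed.
Sat(EG (¬crit ∨ full)) = {Sync, Err, Busy, Check, Hold}
Reset ∉ Sat(EG (¬crit ∨ full)) = {Sync, Err, Busy, Check, Hold}, so the formula does not hold at Reset.

No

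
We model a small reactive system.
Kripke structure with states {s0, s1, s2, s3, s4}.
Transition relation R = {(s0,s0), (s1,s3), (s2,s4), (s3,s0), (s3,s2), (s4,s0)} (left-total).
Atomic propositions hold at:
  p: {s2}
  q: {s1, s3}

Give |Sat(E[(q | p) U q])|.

Sat(q | p) = {s1, s2, s3}
E[(q | p) U q]: least fixpoint, start Z0 = Sat(q) = {s1, s3}, add states in Sat(q | p) with some successor in Z. Already a fixed point.
Sat(E[(q | p) U q]) = {s1, s3}
|Sat(E[(q | p) U q])| = |{s1, s3}| = 2.

2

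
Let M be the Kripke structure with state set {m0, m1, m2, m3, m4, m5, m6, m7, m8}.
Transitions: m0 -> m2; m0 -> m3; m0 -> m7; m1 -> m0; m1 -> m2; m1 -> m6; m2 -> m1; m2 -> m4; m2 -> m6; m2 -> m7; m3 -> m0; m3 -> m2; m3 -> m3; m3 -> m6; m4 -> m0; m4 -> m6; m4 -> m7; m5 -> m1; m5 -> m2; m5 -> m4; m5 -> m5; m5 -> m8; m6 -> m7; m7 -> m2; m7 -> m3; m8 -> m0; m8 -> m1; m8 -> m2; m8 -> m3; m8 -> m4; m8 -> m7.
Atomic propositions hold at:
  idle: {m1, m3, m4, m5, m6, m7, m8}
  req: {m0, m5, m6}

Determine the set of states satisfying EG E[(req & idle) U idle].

{m1, m3, m4, m5, m6, m7, m8}

Sat(req & idle) = {m5, m6}
E[(req & idle) U idle]: least fixpoint, start Z0 = Sat(idle) = {m1, m3, m4, m5, m6, m7, m8}, add states in Sat(req & idle) with some successor in Z. Already a fixed point.
Sat(E[(req & idle) U idle]) = {m1, m3, m4, m5, m6, m7, m8}
EG E[(req & idle) U idle]: greatest fixpoint, start Z0 = {m1, m3, m4, m5, m6, m7, m8}, keep only states in Sat with some successor in Z. Already a fixed point.
Sat(EG E[(req & idle) U idle]) = {m1, m3, m4, m5, m6, m7, m8}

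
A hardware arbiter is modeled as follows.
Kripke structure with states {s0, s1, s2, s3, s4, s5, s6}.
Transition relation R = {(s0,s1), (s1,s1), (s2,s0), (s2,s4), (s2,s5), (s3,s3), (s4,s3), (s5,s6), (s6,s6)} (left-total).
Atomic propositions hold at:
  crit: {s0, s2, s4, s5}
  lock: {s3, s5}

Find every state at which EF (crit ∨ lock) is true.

Sat(crit ∨ lock) = {s0, s2, s3, s4, s5}
EF (crit ∨ lock): least fixpoint, start Z0 = {s0, s2, s3, s4, s5}, add states with some successor in Z. Already a fixed point.
Sat(EF (crit ∨ lock)) = {s0, s2, s3, s4, s5}

{s0, s2, s3, s4, s5}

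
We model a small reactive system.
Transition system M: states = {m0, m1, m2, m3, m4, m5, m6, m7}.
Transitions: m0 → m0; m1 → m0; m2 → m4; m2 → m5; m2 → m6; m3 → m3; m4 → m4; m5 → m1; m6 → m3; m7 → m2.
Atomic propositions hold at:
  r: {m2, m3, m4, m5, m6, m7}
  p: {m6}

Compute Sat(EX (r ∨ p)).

Sat(r ∨ p) = {m2, m3, m4, m5, m6, m7}
Sat(EX (r ∨ p)) = {s : some successor in {m2, m3, m4, m5, m6, m7}} = {m2, m3, m4, m6, m7}

{m2, m3, m4, m6, m7}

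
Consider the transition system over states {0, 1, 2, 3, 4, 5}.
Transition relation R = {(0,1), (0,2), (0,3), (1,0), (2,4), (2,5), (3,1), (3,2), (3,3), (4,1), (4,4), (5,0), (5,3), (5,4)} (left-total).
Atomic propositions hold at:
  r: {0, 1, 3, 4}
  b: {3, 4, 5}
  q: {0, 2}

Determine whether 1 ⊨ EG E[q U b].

E[q U b]: least fixpoint, start Z0 = Sat(b) = {3, 4, 5}, add states in Sat(q) with some successor in Z. Z1 = {0, 2, 3, 4, 5}; fixed.
Sat(E[q U b]) = {0, 2, 3, 4, 5}
EG E[q U b]: greatest fixpoint, start Z0 = {0, 2, 3, 4, 5}, keep only states in Sat with some successor in Z. Already a fixed point.
Sat(EG E[q U b]) = {0, 2, 3, 4, 5}
1 ∉ Sat(EG E[q U b]) = {0, 2, 3, 4, 5}, so the formula does not hold at 1.

No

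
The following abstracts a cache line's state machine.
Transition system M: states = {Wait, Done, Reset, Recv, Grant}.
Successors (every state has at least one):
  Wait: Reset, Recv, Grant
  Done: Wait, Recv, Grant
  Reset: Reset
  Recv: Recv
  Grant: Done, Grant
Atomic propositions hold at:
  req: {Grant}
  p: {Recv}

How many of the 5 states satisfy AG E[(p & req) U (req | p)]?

Sat(p & req) = ∅
Sat(req | p) = {Recv, Grant}
E[(p & req) U (req | p)]: least fixpoint, start Z0 = Sat((req | p)) = {Recv, Grant}, add states in Sat(p & req) with some successor in Z. Already a fixed point.
Sat(E[(p & req) U (req | p)]) = {Recv, Grant}
AG E[(p & req) U (req | p)]: greatest fixpoint, start Z0 = {Recv, Grant}, keep only states in Sat with every successor in Z. Z1 = {Recv}; fixed.
Sat(AG E[(p & req) U (req | p)]) = {Recv}
|Sat(AG E[(p & req) U (req | p)])| = |{Recv}| = 1.

1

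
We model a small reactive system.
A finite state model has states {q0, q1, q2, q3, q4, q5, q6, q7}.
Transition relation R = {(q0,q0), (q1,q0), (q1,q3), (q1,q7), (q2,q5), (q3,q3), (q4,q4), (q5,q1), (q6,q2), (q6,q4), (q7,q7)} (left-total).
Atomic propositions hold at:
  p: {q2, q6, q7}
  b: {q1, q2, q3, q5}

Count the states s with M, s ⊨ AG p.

1

AG p: greatest fixpoint, start Z0 = {q2, q6, q7}, keep only states in Sat with every successor in Z. Z1 = {q7}; fixed.
Sat(AG p) = {q7}
|Sat(AG p)| = |{q7}| = 1.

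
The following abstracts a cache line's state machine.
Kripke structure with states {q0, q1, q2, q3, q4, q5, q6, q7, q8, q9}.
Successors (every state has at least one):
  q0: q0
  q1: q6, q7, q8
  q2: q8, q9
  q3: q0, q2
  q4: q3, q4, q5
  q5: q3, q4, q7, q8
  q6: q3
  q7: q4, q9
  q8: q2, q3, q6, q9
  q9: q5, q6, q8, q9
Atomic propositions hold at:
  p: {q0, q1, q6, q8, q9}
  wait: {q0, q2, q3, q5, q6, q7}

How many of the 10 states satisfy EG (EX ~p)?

Sat(~p) = {q2, q3, q4, q5, q7}
Sat(EX ~p) = {s : some successor in {q2, q3, q4, q5, q7}} = {q1, q3, q4, q5, q6, q7, q8, q9}
EG (EX ~p): greatest fixpoint, start Z0 = {q1, q3, q4, q5, q6, q7, q8, q9}, keep only states in Sat with some successor in Z. Z1 = {q1, q4, q5, q6, q7, q8, q9}; Z2 = {q1, q4, q5, q7, q8, q9}; fixed.
Sat(EG (EX ~p)) = {q1, q4, q5, q7, q8, q9}
|Sat(EG (EX ~p))| = |{q1, q4, q5, q7, q8, q9}| = 6.

6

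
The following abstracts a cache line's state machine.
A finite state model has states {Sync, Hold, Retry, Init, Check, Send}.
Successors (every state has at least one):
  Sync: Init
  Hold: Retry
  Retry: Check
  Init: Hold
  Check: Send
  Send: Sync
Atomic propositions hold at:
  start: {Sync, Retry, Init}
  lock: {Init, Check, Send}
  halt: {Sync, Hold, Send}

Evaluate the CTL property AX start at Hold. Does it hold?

Sat(AX start) = {s : every successor in {Sync, Retry, Init}} = {Sync, Hold, Send}
Hold ∈ Sat(AX start) = {Sync, Hold, Send}, so the formula holds at Hold.

Yes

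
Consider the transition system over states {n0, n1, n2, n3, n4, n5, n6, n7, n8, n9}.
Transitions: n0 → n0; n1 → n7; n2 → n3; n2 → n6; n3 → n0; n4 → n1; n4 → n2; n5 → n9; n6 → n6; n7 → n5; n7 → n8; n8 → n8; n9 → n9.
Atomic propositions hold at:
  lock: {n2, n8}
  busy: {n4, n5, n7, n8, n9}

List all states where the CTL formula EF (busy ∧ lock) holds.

Sat(busy ∧ lock) = {n8}
EF (busy ∧ lock): least fixpoint, start Z0 = {n8}, add states with some successor in Z. Z1 = {n7, n8}; Z2 = {n1, n7, n8}; Z3 = {n1, n4, n7, n8}; fixed.
Sat(EF (busy ∧ lock)) = {n1, n4, n7, n8}

{n1, n4, n7, n8}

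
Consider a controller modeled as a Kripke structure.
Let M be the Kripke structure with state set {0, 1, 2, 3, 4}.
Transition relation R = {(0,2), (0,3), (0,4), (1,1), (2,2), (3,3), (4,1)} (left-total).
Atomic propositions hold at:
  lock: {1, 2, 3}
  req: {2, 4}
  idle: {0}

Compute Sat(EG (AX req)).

Sat(AX req) = {s : every successor in {2, 4}} = {2}
EG (AX req): greatest fixpoint, start Z0 = {2}, keep only states in Sat with some successor in Z. Already a fixed point.
Sat(EG (AX req)) = {2}

{2}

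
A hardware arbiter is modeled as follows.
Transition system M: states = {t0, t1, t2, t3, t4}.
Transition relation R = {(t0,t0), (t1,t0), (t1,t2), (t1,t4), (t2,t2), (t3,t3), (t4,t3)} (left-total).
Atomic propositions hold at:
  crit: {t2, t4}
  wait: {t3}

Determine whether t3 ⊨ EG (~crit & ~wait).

Sat(~crit) = {t0, t1, t3}
Sat(~wait) = {t0, t1, t2, t4}
Sat(~crit & ~wait) = {t0, t1}
EG (~crit & ~wait): greatest fixpoint, start Z0 = {t0, t1}, keep only states in Sat with some successor in Z. Already a fixed point.
Sat(EG (~crit & ~wait)) = {t0, t1}
t3 ∉ Sat(EG (~crit & ~wait)) = {t0, t1}, so the formula does not hold at t3.

No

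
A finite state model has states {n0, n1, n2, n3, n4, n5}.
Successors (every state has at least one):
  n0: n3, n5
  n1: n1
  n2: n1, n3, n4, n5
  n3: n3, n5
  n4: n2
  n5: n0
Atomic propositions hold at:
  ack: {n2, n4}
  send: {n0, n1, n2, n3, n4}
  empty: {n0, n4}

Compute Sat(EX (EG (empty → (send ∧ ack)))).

{n0, n1, n2, n3, n4}

Sat(send ∧ ack) = {n2, n4}
Sat(empty → (send ∧ ack)) = {n1, n2, n3, n4, n5}
EG (empty → (send ∧ ack)): greatest fixpoint, start Z0 = {n1, n2, n3, n4, n5}, keep only states in Sat with some successor in Z. Z1 = {n1, n2, n3, n4}; fixed.
Sat(EG (empty → (send ∧ ack))) = {n1, n2, n3, n4}
Sat(EX (EG (empty → (send ∧ ack)))) = {s : some successor in {n1, n2, n3, n4}} = {n0, n1, n2, n3, n4}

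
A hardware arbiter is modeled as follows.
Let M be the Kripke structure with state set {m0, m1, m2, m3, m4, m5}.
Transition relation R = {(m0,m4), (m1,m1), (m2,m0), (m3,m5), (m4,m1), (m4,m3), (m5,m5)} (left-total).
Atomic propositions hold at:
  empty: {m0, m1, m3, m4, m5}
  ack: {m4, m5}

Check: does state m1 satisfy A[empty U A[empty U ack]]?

No

A[empty U ack]: least fixpoint, start Z0 = Sat(ack) = {m4, m5}, add states in Sat(empty) with every successor in Z. Z1 = {m0, m3, m4, m5}; fixed.
Sat(A[empty U ack]) = {m0, m3, m4, m5}
A[empty U A[empty U ack]]: least fixpoint, start Z0 = Sat(A[empty U ack]) = {m0, m3, m4, m5}, add states in Sat(empty) with every successor in Z. Already a fixed point.
Sat(A[empty U A[empty U ack]]) = {m0, m3, m4, m5}
m1 ∉ Sat(A[empty U A[empty U ack]]) = {m0, m3, m4, m5}, so the formula does not hold at m1.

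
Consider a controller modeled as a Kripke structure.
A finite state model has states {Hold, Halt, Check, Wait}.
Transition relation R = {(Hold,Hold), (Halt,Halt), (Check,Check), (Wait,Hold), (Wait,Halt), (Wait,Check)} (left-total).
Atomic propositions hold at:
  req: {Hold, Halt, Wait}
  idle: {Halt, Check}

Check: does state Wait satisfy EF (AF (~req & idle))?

Sat(~req) = {Check}
Sat(~req & idle) = {Check}
AF (~req & idle): least fixpoint, start Z0 = {Check}, add states with every successor in Z. Already a fixed point.
Sat(AF (~req & idle)) = {Check}
EF (AF (~req & idle)): least fixpoint, start Z0 = {Check}, add states with some successor in Z. Z1 = {Check, Wait}; fixed.
Sat(EF (AF (~req & idle))) = {Check, Wait}
Wait ∈ Sat(EF (AF (~req & idle))) = {Check, Wait}, so the formula holds at Wait.

Yes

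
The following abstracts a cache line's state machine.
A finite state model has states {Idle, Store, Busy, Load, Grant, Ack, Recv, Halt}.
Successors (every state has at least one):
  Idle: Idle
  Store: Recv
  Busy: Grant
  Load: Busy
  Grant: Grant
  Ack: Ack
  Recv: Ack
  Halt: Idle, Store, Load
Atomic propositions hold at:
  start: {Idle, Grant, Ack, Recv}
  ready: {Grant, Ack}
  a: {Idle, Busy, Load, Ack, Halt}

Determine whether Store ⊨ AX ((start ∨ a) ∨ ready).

Sat(start ∨ a) = {Idle, Busy, Load, Grant, Ack, Recv, Halt}
Sat((start ∨ a) ∨ ready) = {Idle, Busy, Load, Grant, Ack, Recv, Halt}
Sat(AX ((start ∨ a) ∨ ready)) = {s : every successor in {Idle, Busy, Load, Grant, Ack, Recv, Halt}} = {Idle, Store, Busy, Load, Grant, Ack, Recv}
Store ∈ Sat(AX ((start ∨ a) ∨ ready)) = {Idle, Store, Busy, Load, Grant, Ack, Recv}, so the formula holds at Store.

Yes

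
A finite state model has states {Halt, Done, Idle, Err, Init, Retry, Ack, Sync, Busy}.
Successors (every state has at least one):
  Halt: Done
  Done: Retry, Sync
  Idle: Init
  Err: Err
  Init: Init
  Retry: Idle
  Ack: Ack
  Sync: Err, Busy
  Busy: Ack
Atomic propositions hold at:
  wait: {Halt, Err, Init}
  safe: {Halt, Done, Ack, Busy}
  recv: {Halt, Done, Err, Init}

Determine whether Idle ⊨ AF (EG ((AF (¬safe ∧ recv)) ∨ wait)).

Yes

Sat(¬safe) = {Idle, Err, Init, Retry, Sync}
Sat(¬safe ∧ recv) = {Err, Init}
AF (¬safe ∧ recv): least fixpoint, start Z0 = {Err, Init}, add states with every successor in Z. Z1 = {Idle, Err, Init}; Z2 = {Idle, Err, Init, Retry}; fixed.
Sat(AF (¬safe ∧ recv)) = {Idle, Err, Init, Retry}
Sat((AF (¬safe ∧ recv)) ∨ wait) = {Halt, Idle, Err, Init, Retry}
EG ((AF (¬safe ∧ recv)) ∨ wait): greatest fixpoint, start Z0 = {Halt, Idle, Err, Init, Retry}, keep only states in Sat with some successor in Z. Z1 = {Idle, Err, Init, Retry}; fixed.
Sat(EG ((AF (¬safe ∧ recv)) ∨ wait)) = {Idle, Err, Init, Retry}
AF (EG ((AF (¬safe ∧ recv)) ∨ wait)): least fixpoint, start Z0 = {Idle, Err, Init, Retry}, add states with every successor in Z. Already a fixed point.
Sat(AF (EG ((AF (¬safe ∧ recv)) ∨ wait))) = {Idle, Err, Init, Retry}
Idle ∈ Sat(AF (EG ((AF (¬safe ∧ recv)) ∨ wait))) = {Idle, Err, Init, Retry}, so the formula holds at Idle.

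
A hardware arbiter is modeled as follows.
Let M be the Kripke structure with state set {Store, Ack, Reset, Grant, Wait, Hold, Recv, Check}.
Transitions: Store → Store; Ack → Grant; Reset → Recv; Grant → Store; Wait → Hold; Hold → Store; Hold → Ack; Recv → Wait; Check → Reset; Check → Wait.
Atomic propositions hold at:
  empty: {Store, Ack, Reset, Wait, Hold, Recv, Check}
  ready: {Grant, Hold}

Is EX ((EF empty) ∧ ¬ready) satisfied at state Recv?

Yes

EF empty: least fixpoint, start Z0 = {Store, Ack, Reset, Wait, Hold, Recv, Check}, add states with some successor in Z. Z1 = {Store, Ack, Reset, Grant, Wait, Hold, Recv, Check}; fixed.
Sat(EF empty) = {Store, Ack, Reset, Grant, Wait, Hold, Recv, Check}
Sat(¬ready) = {Store, Ack, Reset, Wait, Recv, Check}
Sat((EF empty) ∧ ¬ready) = {Store, Ack, Reset, Wait, Recv, Check}
Sat(EX ((EF empty) ∧ ¬ready)) = {s : some successor in {Store, Ack, Reset, Wait, Recv, Check}} = {Store, Reset, Grant, Hold, Recv, Check}
Recv ∈ Sat(EX ((EF empty) ∧ ¬ready)) = {Store, Reset, Grant, Hold, Recv, Check}, so the formula holds at Recv.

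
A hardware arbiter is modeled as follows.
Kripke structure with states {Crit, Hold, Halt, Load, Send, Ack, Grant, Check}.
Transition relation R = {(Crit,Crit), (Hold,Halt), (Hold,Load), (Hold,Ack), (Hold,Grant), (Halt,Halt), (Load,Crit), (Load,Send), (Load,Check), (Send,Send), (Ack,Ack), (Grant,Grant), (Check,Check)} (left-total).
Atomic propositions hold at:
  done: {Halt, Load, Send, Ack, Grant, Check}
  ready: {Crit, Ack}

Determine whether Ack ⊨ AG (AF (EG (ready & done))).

Yes

Sat(ready & done) = {Ack}
EG (ready & done): greatest fixpoint, start Z0 = {Ack}, keep only states in Sat with some successor in Z. Already a fixed point.
Sat(EG (ready & done)) = {Ack}
AF (EG (ready & done)): least fixpoint, start Z0 = {Ack}, add states with every successor in Z. Already a fixed point.
Sat(AF (EG (ready & done))) = {Ack}
AG (AF (EG (ready & done))): greatest fixpoint, start Z0 = {Ack}, keep only states in Sat with every successor in Z. Already a fixed point.
Sat(AG (AF (EG (ready & done)))) = {Ack}
Ack ∈ Sat(AG (AF (EG (ready & done)))) = {Ack}, so the formula holds at Ack.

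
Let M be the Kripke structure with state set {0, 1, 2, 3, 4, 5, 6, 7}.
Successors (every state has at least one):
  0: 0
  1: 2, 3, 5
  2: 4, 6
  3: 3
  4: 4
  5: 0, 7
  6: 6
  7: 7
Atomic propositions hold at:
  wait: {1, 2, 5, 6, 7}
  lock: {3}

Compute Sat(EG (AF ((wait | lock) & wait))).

{1, 2, 5, 6, 7}

Sat(wait | lock) = {1, 2, 3, 5, 6, 7}
Sat((wait | lock) & wait) = {1, 2, 5, 6, 7}
AF ((wait | lock) & wait): least fixpoint, start Z0 = {1, 2, 5, 6, 7}, add states with every successor in Z. Already a fixed point.
Sat(AF ((wait | lock) & wait)) = {1, 2, 5, 6, 7}
EG (AF ((wait | lock) & wait)): greatest fixpoint, start Z0 = {1, 2, 5, 6, 7}, keep only states in Sat with some successor in Z. Already a fixed point.
Sat(EG (AF ((wait | lock) & wait))) = {1, 2, 5, 6, 7}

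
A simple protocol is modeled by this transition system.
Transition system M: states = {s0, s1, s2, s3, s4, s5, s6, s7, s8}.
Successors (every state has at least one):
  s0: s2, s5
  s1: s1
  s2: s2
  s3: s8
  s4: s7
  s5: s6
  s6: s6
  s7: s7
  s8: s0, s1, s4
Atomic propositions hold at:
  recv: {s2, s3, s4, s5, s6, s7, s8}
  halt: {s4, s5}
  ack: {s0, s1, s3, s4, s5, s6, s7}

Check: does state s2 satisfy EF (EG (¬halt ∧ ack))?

No

Sat(¬halt) = {s0, s1, s2, s3, s6, s7, s8}
Sat(¬halt ∧ ack) = {s0, s1, s3, s6, s7}
EG (¬halt ∧ ack): greatest fixpoint, start Z0 = {s0, s1, s3, s6, s7}, keep only states in Sat with some successor in Z. Z1 = {s1, s6, s7}; fixed.
Sat(EG (¬halt ∧ ack)) = {s1, s6, s7}
EF (EG (¬halt ∧ ack)): least fixpoint, start Z0 = {s1, s6, s7}, add states with some successor in Z. Z1 = {s1, s4, s5, s6, s7, s8}; Z2 = {s0, s1, s3, s4, s5, s6, s7, s8}; fixed.
Sat(EF (EG (¬halt ∧ ack))) = {s0, s1, s3, s4, s5, s6, s7, s8}
s2 ∉ Sat(EF (EG (¬halt ∧ ack))) = {s0, s1, s3, s4, s5, s6, s7, s8}, so the formula does not hold at s2.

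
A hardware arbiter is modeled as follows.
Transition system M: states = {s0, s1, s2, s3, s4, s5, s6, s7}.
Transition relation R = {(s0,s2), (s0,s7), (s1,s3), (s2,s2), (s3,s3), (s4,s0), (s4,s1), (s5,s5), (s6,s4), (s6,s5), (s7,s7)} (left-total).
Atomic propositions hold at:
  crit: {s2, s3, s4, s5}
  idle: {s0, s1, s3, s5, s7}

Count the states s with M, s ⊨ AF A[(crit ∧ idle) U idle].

Sat(crit ∧ idle) = {s3, s5}
A[(crit ∧ idle) U idle]: least fixpoint, start Z0 = Sat(idle) = {s0, s1, s3, s5, s7}, add states in Sat(crit ∧ idle) with every successor in Z. Already a fixed point.
Sat(A[(crit ∧ idle) U idle]) = {s0, s1, s3, s5, s7}
AF A[(crit ∧ idle) U idle]: least fixpoint, start Z0 = {s0, s1, s3, s5, s7}, add states with every successor in Z. Z1 = {s0, s1, s3, s4, s5, s7}; Z2 = {s0, s1, s3, s4, s5, s6, s7}; fixed.
Sat(AF A[(crit ∧ idle) U idle]) = {s0, s1, s3, s4, s5, s6, s7}
|Sat(AF A[(crit ∧ idle) U idle])| = |{s0, s1, s3, s4, s5, s6, s7}| = 7.

7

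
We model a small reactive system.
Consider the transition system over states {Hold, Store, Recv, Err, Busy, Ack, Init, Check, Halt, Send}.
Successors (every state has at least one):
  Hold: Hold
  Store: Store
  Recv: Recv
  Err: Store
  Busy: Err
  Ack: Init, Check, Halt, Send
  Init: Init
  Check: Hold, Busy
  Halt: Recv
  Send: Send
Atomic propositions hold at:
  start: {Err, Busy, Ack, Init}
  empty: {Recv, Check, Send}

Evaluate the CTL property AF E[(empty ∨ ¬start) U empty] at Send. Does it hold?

Sat(¬start) = {Hold, Store, Recv, Check, Halt, Send}
Sat(empty ∨ ¬start) = {Hold, Store, Recv, Check, Halt, Send}
E[(empty ∨ ¬start) U empty]: least fixpoint, start Z0 = Sat(empty) = {Recv, Check, Send}, add states in Sat(empty ∨ ¬start) with some successor in Z. Z1 = {Recv, Check, Halt, Send}; fixed.
Sat(E[(empty ∨ ¬start) U empty]) = {Recv, Check, Halt, Send}
AF E[(empty ∨ ¬start) U empty]: least fixpoint, start Z0 = {Recv, Check, Halt, Send}, add states with every successor in Z. Already a fixed point.
Sat(AF E[(empty ∨ ¬start) U empty]) = {Recv, Check, Halt, Send}
Send ∈ Sat(AF E[(empty ∨ ¬start) U empty]) = {Recv, Check, Halt, Send}, so the formula holds at Send.

Yes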